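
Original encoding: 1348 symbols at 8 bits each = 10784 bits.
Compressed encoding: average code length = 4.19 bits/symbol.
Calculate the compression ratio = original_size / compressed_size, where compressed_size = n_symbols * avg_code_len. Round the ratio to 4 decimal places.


original_size = n_symbols * orig_bits = 1348 * 8 = 10784 bits
compressed_size = n_symbols * avg_code_len = 1348 * 4.19 = 5648.12 bits
ratio = original_size / compressed_size = 10784 / 5648.12 = 1.9093

Compression ratio = 1.9093


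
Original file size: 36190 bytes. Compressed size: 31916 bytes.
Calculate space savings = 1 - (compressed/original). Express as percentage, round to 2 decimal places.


ratio = compressed/original = 31916/36190 = 0.881901
savings = 1 - ratio = 1 - 0.881901 = 0.118099
as a percentage: 0.118099 * 100 = 11.81%

Space savings = 1 - 31916/36190 = 11.81%


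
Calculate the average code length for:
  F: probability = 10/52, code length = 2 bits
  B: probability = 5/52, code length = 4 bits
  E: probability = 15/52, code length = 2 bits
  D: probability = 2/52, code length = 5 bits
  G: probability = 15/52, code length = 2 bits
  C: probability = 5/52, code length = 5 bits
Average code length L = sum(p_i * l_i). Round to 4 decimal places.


Weighted contributions p_i * l_i:
  F: (10/52) * 2 = 20/52
  B: (5/52) * 4 = 20/52
  E: (15/52) * 2 = 30/52
  D: (2/52) * 5 = 10/52
  G: (15/52) * 2 = 30/52
  C: (5/52) * 5 = 25/52
Sum = (20 + 20 + 30 + 10 + 30 + 25)/52 = 135/52

L = 135/52 = 2.5962 bits/symbol


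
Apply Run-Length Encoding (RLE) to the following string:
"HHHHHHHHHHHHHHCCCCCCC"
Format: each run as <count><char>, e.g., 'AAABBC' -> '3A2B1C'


Scanning runs left to right:
  i=0: run of 'H' x 14 -> '14H'
  i=14: run of 'C' x 7 -> '7C'

RLE = 14H7C


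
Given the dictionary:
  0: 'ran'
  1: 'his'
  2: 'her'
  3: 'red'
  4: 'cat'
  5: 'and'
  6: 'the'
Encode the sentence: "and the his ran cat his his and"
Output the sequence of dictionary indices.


Look up each word in the dictionary:
  'and' -> 5
  'the' -> 6
  'his' -> 1
  'ran' -> 0
  'cat' -> 4
  'his' -> 1
  'his' -> 1
  'and' -> 5

Encoded: [5, 6, 1, 0, 4, 1, 1, 5]


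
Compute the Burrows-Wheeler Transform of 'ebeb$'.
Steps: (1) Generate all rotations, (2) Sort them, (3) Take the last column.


Rotations (sorted):
  0: $ebeb -> last char: b
  1: b$ebe -> last char: e
  2: beb$e -> last char: e
  3: eb$eb -> last char: b
  4: ebeb$ -> last char: $


BWT = beeb$


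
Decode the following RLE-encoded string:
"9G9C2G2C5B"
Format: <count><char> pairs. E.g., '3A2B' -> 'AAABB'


Expanding each <count><char> pair:
  9G -> 'GGGGGGGGG'
  9C -> 'CCCCCCCCC'
  2G -> 'GG'
  2C -> 'CC'
  5B -> 'BBBBB'

Decoded = GGGGGGGGGCCCCCCCCCGGCCBBBBB


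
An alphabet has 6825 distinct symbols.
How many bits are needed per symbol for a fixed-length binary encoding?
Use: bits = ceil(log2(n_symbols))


log2(6825) = 12.7366
Bracket: 2^12 = 4096 < 6825 <= 2^13 = 8192
So ceil(log2(6825)) = 13

bits = ceil(log2(6825)) = ceil(12.7366) = 13 bits


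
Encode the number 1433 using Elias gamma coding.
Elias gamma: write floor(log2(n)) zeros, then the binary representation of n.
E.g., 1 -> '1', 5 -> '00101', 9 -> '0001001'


num_bits = floor(log2(1433)) + 1 = 11
leading_zeros = num_bits - 1 = 10
binary(1433) = 10110011001

Elias gamma(1433) = '0000000000' + '10110011001' = 000000000010110011001 (21 bits)


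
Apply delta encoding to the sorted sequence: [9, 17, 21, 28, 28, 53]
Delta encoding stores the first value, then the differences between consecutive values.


First value: 9
Deltas:
  17 - 9 = 8
  21 - 17 = 4
  28 - 21 = 7
  28 - 28 = 0
  53 - 28 = 25


Delta encoded: [9, 8, 4, 7, 0, 25]


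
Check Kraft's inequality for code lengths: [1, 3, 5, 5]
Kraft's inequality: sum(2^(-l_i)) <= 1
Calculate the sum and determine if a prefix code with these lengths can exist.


Sum = 2^(-1) + 2^(-3) + 2^(-5) + 2^(-5)
    = 0.5 + 0.125 + 0.03125 + 0.03125
    = 22/32 = 0.6875
Since 0.6875 <= 1, Kraft's inequality IS satisfied.
A prefix code with these lengths CAN exist.

Kraft sum = 0.6875. Satisfied.


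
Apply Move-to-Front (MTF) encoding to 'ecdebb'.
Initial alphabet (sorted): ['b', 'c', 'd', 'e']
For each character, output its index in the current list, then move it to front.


MTF encoding:
'e': index 3 in ['b', 'c', 'd', 'e'] -> ['e', 'b', 'c', 'd']
'c': index 2 in ['e', 'b', 'c', 'd'] -> ['c', 'e', 'b', 'd']
'd': index 3 in ['c', 'e', 'b', 'd'] -> ['d', 'c', 'e', 'b']
'e': index 2 in ['d', 'c', 'e', 'b'] -> ['e', 'd', 'c', 'b']
'b': index 3 in ['e', 'd', 'c', 'b'] -> ['b', 'e', 'd', 'c']
'b': index 0 in ['b', 'e', 'd', 'c'] -> ['b', 'e', 'd', 'c']


Output: [3, 2, 3, 2, 3, 0]


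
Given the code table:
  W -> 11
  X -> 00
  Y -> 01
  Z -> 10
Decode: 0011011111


Decoding:
00 -> X
11 -> W
01 -> Y
11 -> W
11 -> W


Result: XWYWW


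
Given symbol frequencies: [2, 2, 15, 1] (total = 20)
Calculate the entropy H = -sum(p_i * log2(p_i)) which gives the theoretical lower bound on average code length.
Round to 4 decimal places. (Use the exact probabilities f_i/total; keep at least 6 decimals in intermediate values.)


Per-symbol terms -p_i * log2(p_i) with p_i = f_i/20:
  p = 2/20 = 0.100000: log2(p) = -3.321928, -p*log2(p) = 0.332193
  p = 2/20 = 0.100000: log2(p) = -3.321928, -p*log2(p) = 0.332193
  p = 15/20 = 0.750000: log2(p) = -0.415037, -p*log2(p) = 0.311278
  p = 1/20 = 0.050000: log2(p) = -4.321928, -p*log2(p) = 0.216096
H = 0.332193 + 0.332193 + 0.311278 + 0.216096 = 1.191760

H = 1.1918 bits/symbol


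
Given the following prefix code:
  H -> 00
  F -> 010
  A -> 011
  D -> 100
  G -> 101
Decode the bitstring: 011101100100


Decoding step by step:
Bits 011 -> A
Bits 101 -> G
Bits 100 -> D
Bits 100 -> D


Decoded message: AGDD


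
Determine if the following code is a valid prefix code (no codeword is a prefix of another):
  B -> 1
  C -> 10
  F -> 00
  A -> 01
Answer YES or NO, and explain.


Checking each pair (does one codeword prefix another?):
  B='1' vs C='10': prefix -- VIOLATION

NO -- this is NOT a valid prefix code. B (1) is a prefix of C (10).


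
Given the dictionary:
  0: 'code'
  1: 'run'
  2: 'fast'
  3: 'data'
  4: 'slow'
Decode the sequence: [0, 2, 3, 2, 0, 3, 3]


Look up each index in the dictionary:
  0 -> 'code'
  2 -> 'fast'
  3 -> 'data'
  2 -> 'fast'
  0 -> 'code'
  3 -> 'data'
  3 -> 'data'

Decoded: "code fast data fast code data data"


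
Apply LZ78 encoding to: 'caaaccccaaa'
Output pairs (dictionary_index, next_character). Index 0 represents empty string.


LZ78 encoding steps:
Dictionary: {0: ''}
Step 1: w='' (idx 0), next='c' -> output (0, 'c'), add 'c' as idx 1
Step 2: w='' (idx 0), next='a' -> output (0, 'a'), add 'a' as idx 2
Step 3: w='a' (idx 2), next='a' -> output (2, 'a'), add 'aa' as idx 3
Step 4: w='c' (idx 1), next='c' -> output (1, 'c'), add 'cc' as idx 4
Step 5: w='cc' (idx 4), next='a' -> output (4, 'a'), add 'cca' as idx 5
Step 6: w='aa' (idx 3), end of input -> output (3, '')


Encoded: [(0, 'c'), (0, 'a'), (2, 'a'), (1, 'c'), (4, 'a'), (3, '')]


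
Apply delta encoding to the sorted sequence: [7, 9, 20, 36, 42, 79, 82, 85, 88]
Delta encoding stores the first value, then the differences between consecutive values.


First value: 7
Deltas:
  9 - 7 = 2
  20 - 9 = 11
  36 - 20 = 16
  42 - 36 = 6
  79 - 42 = 37
  82 - 79 = 3
  85 - 82 = 3
  88 - 85 = 3


Delta encoded: [7, 2, 11, 16, 6, 37, 3, 3, 3]


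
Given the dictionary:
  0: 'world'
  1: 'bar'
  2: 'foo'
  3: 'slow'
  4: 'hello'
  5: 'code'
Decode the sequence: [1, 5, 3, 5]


Look up each index in the dictionary:
  1 -> 'bar'
  5 -> 'code'
  3 -> 'slow'
  5 -> 'code'

Decoded: "bar code slow code"


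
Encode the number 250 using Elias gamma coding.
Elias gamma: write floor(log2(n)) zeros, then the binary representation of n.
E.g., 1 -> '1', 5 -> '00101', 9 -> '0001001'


num_bits = floor(log2(250)) + 1 = 8
leading_zeros = num_bits - 1 = 7
binary(250) = 11111010

Elias gamma(250) = '0000000' + '11111010' = 000000011111010 (15 bits)


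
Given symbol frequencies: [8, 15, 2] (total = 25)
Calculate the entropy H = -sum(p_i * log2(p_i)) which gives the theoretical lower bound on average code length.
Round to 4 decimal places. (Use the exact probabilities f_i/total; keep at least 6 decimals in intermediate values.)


Per-symbol terms -p_i * log2(p_i) with p_i = f_i/25:
  p = 8/25 = 0.320000: log2(p) = -1.643856, -p*log2(p) = 0.526034
  p = 15/25 = 0.600000: log2(p) = -0.736966, -p*log2(p) = 0.442179
  p = 2/25 = 0.080000: log2(p) = -3.643856, -p*log2(p) = 0.291508
H = 0.526034 + 0.442179 + 0.291508 = 1.259721

H = 1.2597 bits/symbol


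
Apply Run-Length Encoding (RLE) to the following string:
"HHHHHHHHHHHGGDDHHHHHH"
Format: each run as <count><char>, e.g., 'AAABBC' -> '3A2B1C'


Scanning runs left to right:
  i=0: run of 'H' x 11 -> '11H'
  i=11: run of 'G' x 2 -> '2G'
  i=13: run of 'D' x 2 -> '2D'
  i=15: run of 'H' x 6 -> '6H'

RLE = 11H2G2D6H


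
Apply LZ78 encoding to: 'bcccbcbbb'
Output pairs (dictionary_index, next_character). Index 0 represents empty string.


LZ78 encoding steps:
Dictionary: {0: ''}
Step 1: w='' (idx 0), next='b' -> output (0, 'b'), add 'b' as idx 1
Step 2: w='' (idx 0), next='c' -> output (0, 'c'), add 'c' as idx 2
Step 3: w='c' (idx 2), next='c' -> output (2, 'c'), add 'cc' as idx 3
Step 4: w='b' (idx 1), next='c' -> output (1, 'c'), add 'bc' as idx 4
Step 5: w='b' (idx 1), next='b' -> output (1, 'b'), add 'bb' as idx 5
Step 6: w='b' (idx 1), end of input -> output (1, '')


Encoded: [(0, 'b'), (0, 'c'), (2, 'c'), (1, 'c'), (1, 'b'), (1, '')]


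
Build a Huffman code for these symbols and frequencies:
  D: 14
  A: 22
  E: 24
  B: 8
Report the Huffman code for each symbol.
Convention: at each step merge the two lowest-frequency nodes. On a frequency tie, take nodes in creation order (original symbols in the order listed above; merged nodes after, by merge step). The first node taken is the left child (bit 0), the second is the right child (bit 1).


Huffman tree construction:
Step 1: Merge B(8) + D(14) = 22
Step 2: Merge A(22) + (B+D)(22) = 44
Step 3: Merge E(24) + (A+(B+D))(44) = 68
Read each symbol's code off the tree from the root (left child = 0, right child = 1).

Codes:
  D: 111 (length 3)
  A: 10 (length 2)
  E: 0 (length 1)
  B: 110 (length 3)
Average code length: 134/68 = 1.9706 bits/symbol


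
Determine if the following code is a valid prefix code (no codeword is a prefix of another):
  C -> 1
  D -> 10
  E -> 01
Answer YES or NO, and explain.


Checking each pair (does one codeword prefix another?):
  C='1' vs D='10': prefix -- VIOLATION

NO -- this is NOT a valid prefix code. C (1) is a prefix of D (10).


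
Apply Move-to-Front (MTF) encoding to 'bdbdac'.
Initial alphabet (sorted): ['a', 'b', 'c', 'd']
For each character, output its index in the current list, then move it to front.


MTF encoding:
'b': index 1 in ['a', 'b', 'c', 'd'] -> ['b', 'a', 'c', 'd']
'd': index 3 in ['b', 'a', 'c', 'd'] -> ['d', 'b', 'a', 'c']
'b': index 1 in ['d', 'b', 'a', 'c'] -> ['b', 'd', 'a', 'c']
'd': index 1 in ['b', 'd', 'a', 'c'] -> ['d', 'b', 'a', 'c']
'a': index 2 in ['d', 'b', 'a', 'c'] -> ['a', 'd', 'b', 'c']
'c': index 3 in ['a', 'd', 'b', 'c'] -> ['c', 'a', 'd', 'b']


Output: [1, 3, 1, 1, 2, 3]


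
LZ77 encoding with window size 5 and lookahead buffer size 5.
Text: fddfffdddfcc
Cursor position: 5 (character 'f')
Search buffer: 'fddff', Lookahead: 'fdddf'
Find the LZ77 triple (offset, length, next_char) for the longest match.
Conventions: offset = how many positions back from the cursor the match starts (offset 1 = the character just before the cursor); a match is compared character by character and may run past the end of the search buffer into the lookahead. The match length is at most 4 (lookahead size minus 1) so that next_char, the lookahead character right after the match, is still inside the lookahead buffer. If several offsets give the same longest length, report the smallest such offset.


Try each offset into the search buffer:
  offset=1 (pos 4, char 'f'): match length 1
  offset=2 (pos 3, char 'f'): match length 1
  offset=3 (pos 2, char 'd'): match length 0
  offset=4 (pos 1, char 'd'): match length 0
  offset=5 (pos 0, char 'f'): match length 3
Longest match has length 3 at offset 5.
next_char = character at position 5 + 3 = 8 -> 'd'

Best match: offset=5, length=3 (matching 'fdd' starting at position 0)
LZ77 triple: (5, 3, 'd')


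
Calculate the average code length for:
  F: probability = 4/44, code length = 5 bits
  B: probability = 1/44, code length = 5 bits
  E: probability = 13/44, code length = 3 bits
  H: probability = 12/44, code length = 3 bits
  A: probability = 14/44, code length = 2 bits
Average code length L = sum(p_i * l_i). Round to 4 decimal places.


Weighted contributions p_i * l_i:
  F: (4/44) * 5 = 20/44
  B: (1/44) * 5 = 5/44
  E: (13/44) * 3 = 39/44
  H: (12/44) * 3 = 36/44
  A: (14/44) * 2 = 28/44
Sum = (20 + 5 + 39 + 36 + 28)/44 = 128/44

L = 128/44 = 2.9091 bits/symbol


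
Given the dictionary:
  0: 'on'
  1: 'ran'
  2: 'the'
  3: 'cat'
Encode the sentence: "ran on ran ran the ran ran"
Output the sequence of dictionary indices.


Look up each word in the dictionary:
  'ran' -> 1
  'on' -> 0
  'ran' -> 1
  'ran' -> 1
  'the' -> 2
  'ran' -> 1
  'ran' -> 1

Encoded: [1, 0, 1, 1, 2, 1, 1]


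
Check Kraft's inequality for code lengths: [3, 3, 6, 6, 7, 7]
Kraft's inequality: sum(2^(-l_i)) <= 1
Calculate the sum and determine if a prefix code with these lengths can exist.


Sum = 2^(-3) + 2^(-3) + 2^(-6) + 2^(-6) + 2^(-7) + 2^(-7)
    = 0.125 + 0.125 + 0.015625 + 0.015625 + 0.0078125 + 0.0078125
    = 38/128 = 0.296875
Since 0.296875 <= 1, Kraft's inequality IS satisfied.
A prefix code with these lengths CAN exist.

Kraft sum = 0.296875. Satisfied.


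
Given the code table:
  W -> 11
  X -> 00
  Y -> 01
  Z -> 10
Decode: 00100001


Decoding:
00 -> X
10 -> Z
00 -> X
01 -> Y


Result: XZXY


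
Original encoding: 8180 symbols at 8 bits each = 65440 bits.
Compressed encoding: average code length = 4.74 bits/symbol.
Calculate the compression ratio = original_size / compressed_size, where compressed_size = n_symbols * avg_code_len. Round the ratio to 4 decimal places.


original_size = n_symbols * orig_bits = 8180 * 8 = 65440 bits
compressed_size = n_symbols * avg_code_len = 8180 * 4.74 = 38773.2 bits
ratio = original_size / compressed_size = 65440 / 38773.2 = 1.6878

Compression ratio = 1.6878


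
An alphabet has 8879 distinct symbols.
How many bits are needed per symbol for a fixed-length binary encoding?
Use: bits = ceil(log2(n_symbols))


log2(8879) = 13.1162
Bracket: 2^13 = 8192 < 8879 <= 2^14 = 16384
So ceil(log2(8879)) = 14

bits = ceil(log2(8879)) = ceil(13.1162) = 14 bits


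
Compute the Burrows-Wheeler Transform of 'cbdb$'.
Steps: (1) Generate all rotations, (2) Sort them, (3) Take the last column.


Rotations (sorted):
  0: $cbdb -> last char: b
  1: b$cbd -> last char: d
  2: bdb$c -> last char: c
  3: cbdb$ -> last char: $
  4: db$cb -> last char: b


BWT = bdc$b


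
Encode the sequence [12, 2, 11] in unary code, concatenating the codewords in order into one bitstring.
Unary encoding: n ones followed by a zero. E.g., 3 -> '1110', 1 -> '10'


Encode each number as n ones followed by a terminating 0:
  12 -> 1111111111110 (13 bits)
  2 -> 110 (3 bits)
  11 -> 111111111110 (12 bits)
Total length = 13 + 3 + 12 = 28 bits.

Unary([12, 2, 11]) = 1111111111110110111111111110 (28 bits)


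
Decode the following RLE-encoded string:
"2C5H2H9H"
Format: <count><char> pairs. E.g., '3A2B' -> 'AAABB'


Expanding each <count><char> pair:
  2C -> 'CC'
  5H -> 'HHHHH'
  2H -> 'HH'
  9H -> 'HHHHHHHHH'

Decoded = CCHHHHHHHHHHHHHHHH


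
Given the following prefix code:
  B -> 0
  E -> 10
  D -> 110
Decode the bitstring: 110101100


Decoding step by step:
Bits 110 -> D
Bits 10 -> E
Bits 110 -> D
Bits 0 -> B


Decoded message: DEDB


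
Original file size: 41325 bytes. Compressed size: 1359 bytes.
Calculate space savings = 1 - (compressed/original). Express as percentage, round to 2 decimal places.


ratio = compressed/original = 1359/41325 = 0.032886
savings = 1 - ratio = 1 - 0.032886 = 0.967114
as a percentage: 0.967114 * 100 = 96.71%

Space savings = 1 - 1359/41325 = 96.71%


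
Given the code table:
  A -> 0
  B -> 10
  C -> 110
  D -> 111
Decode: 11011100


Decoding:
110 -> C
111 -> D
0 -> A
0 -> A


Result: CDAA


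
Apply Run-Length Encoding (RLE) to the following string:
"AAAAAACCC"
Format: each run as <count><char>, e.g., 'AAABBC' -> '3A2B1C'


Scanning runs left to right:
  i=0: run of 'A' x 6 -> '6A'
  i=6: run of 'C' x 3 -> '3C'

RLE = 6A3C


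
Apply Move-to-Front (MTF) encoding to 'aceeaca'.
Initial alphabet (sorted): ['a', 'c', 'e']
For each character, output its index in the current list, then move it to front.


MTF encoding:
'a': index 0 in ['a', 'c', 'e'] -> ['a', 'c', 'e']
'c': index 1 in ['a', 'c', 'e'] -> ['c', 'a', 'e']
'e': index 2 in ['c', 'a', 'e'] -> ['e', 'c', 'a']
'e': index 0 in ['e', 'c', 'a'] -> ['e', 'c', 'a']
'a': index 2 in ['e', 'c', 'a'] -> ['a', 'e', 'c']
'c': index 2 in ['a', 'e', 'c'] -> ['c', 'a', 'e']
'a': index 1 in ['c', 'a', 'e'] -> ['a', 'c', 'e']


Output: [0, 1, 2, 0, 2, 2, 1]


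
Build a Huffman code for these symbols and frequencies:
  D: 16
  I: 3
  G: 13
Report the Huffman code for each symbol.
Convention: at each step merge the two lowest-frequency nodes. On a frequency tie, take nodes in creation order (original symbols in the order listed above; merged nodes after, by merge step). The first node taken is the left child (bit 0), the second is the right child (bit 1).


Huffman tree construction:
Step 1: Merge I(3) + G(13) = 16
Step 2: Merge D(16) + (I+G)(16) = 32
Read each symbol's code off the tree from the root (left child = 0, right child = 1).

Codes:
  D: 0 (length 1)
  I: 10 (length 2)
  G: 11 (length 2)
Average code length: 48/32 = 1.5000 bits/symbol


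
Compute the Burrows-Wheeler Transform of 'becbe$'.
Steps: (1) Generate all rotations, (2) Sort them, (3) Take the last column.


Rotations (sorted):
  0: $becbe -> last char: e
  1: be$bec -> last char: c
  2: becbe$ -> last char: $
  3: cbe$be -> last char: e
  4: e$becb -> last char: b
  5: ecbe$b -> last char: b


BWT = ec$ebb


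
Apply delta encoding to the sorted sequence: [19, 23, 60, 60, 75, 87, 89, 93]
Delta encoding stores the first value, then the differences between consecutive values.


First value: 19
Deltas:
  23 - 19 = 4
  60 - 23 = 37
  60 - 60 = 0
  75 - 60 = 15
  87 - 75 = 12
  89 - 87 = 2
  93 - 89 = 4


Delta encoded: [19, 4, 37, 0, 15, 12, 2, 4]


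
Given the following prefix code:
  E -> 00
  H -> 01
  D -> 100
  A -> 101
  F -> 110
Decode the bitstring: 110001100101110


Decoding step by step:
Bits 110 -> F
Bits 00 -> E
Bits 110 -> F
Bits 01 -> H
Bits 01 -> H
Bits 110 -> F


Decoded message: FEFHHF


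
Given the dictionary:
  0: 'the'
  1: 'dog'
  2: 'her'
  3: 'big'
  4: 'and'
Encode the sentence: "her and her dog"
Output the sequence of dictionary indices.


Look up each word in the dictionary:
  'her' -> 2
  'and' -> 4
  'her' -> 2
  'dog' -> 1

Encoded: [2, 4, 2, 1]


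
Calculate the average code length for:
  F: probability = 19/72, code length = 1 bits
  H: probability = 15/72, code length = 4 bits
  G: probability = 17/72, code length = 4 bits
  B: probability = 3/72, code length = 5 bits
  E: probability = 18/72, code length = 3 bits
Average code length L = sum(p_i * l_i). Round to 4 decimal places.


Weighted contributions p_i * l_i:
  F: (19/72) * 1 = 19/72
  H: (15/72) * 4 = 60/72
  G: (17/72) * 4 = 68/72
  B: (3/72) * 5 = 15/72
  E: (18/72) * 3 = 54/72
Sum = (19 + 60 + 68 + 15 + 54)/72 = 216/72

L = 216/72 = 3.0000 bits/symbol


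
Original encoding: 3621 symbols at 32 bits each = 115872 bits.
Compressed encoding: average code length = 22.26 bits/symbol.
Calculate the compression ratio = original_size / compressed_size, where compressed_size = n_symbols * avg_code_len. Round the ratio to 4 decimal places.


original_size = n_symbols * orig_bits = 3621 * 32 = 115872 bits
compressed_size = n_symbols * avg_code_len = 3621 * 22.26 = 80603.46 bits
ratio = original_size / compressed_size = 115872 / 80603.46 = 1.4376

Compression ratio = 1.4376


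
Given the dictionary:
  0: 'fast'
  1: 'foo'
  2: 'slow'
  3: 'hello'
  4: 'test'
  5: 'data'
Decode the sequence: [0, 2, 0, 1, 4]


Look up each index in the dictionary:
  0 -> 'fast'
  2 -> 'slow'
  0 -> 'fast'
  1 -> 'foo'
  4 -> 'test'

Decoded: "fast slow fast foo test"


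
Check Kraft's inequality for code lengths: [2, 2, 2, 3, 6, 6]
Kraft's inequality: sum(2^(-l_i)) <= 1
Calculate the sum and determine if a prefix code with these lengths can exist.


Sum = 2^(-2) + 2^(-2) + 2^(-2) + 2^(-3) + 2^(-6) + 2^(-6)
    = 0.25 + 0.25 + 0.25 + 0.125 + 0.015625 + 0.015625
    = 58/64 = 0.90625
Since 0.90625 <= 1, Kraft's inequality IS satisfied.
A prefix code with these lengths CAN exist.

Kraft sum = 0.90625. Satisfied.


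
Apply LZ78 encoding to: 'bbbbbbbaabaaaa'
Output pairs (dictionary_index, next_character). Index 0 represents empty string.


LZ78 encoding steps:
Dictionary: {0: ''}
Step 1: w='' (idx 0), next='b' -> output (0, 'b'), add 'b' as idx 1
Step 2: w='b' (idx 1), next='b' -> output (1, 'b'), add 'bb' as idx 2
Step 3: w='bb' (idx 2), next='b' -> output (2, 'b'), add 'bbb' as idx 3
Step 4: w='b' (idx 1), next='a' -> output (1, 'a'), add 'ba' as idx 4
Step 5: w='' (idx 0), next='a' -> output (0, 'a'), add 'a' as idx 5
Step 6: w='ba' (idx 4), next='a' -> output (4, 'a'), add 'baa' as idx 6
Step 7: w='a' (idx 5), next='a' -> output (5, 'a'), add 'aa' as idx 7


Encoded: [(0, 'b'), (1, 'b'), (2, 'b'), (1, 'a'), (0, 'a'), (4, 'a'), (5, 'a')]


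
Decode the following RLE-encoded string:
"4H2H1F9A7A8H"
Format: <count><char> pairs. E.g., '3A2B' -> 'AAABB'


Expanding each <count><char> pair:
  4H -> 'HHHH'
  2H -> 'HH'
  1F -> 'F'
  9A -> 'AAAAAAAAA'
  7A -> 'AAAAAAA'
  8H -> 'HHHHHHHH'

Decoded = HHHHHHFAAAAAAAAAAAAAAAAHHHHHHHH


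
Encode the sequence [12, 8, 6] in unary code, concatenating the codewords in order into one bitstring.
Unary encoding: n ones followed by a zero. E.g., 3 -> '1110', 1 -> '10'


Encode each number as n ones followed by a terminating 0:
  12 -> 1111111111110 (13 bits)
  8 -> 111111110 (9 bits)
  6 -> 1111110 (7 bits)
Total length = 13 + 9 + 7 = 29 bits.

Unary([12, 8, 6]) = 11111111111101111111101111110 (29 bits)


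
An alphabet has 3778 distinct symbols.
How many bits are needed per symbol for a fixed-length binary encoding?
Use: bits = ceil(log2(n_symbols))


log2(3778) = 11.8834
Bracket: 2^11 = 2048 < 3778 <= 2^12 = 4096
So ceil(log2(3778)) = 12

bits = ceil(log2(3778)) = ceil(11.8834) = 12 bits


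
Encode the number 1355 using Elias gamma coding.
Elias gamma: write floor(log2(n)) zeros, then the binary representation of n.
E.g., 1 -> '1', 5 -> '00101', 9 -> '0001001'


num_bits = floor(log2(1355)) + 1 = 11
leading_zeros = num_bits - 1 = 10
binary(1355) = 10101001011

Elias gamma(1355) = '0000000000' + '10101001011' = 000000000010101001011 (21 bits)


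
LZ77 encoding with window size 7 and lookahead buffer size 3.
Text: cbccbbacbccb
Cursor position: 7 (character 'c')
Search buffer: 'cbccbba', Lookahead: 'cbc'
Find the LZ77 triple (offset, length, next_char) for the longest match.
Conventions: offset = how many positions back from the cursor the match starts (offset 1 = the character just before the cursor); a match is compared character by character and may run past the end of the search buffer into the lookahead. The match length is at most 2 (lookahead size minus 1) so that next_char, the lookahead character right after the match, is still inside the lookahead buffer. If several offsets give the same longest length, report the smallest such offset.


Try each offset into the search buffer:
  offset=1 (pos 6, char 'a'): match length 0
  offset=2 (pos 5, char 'b'): match length 0
  offset=3 (pos 4, char 'b'): match length 0
  offset=4 (pos 3, char 'c'): match length 2
  offset=5 (pos 2, char 'c'): match length 1
  offset=6 (pos 1, char 'b'): match length 0
  offset=7 (pos 0, char 'c'): match length 2
Longest match has length 2, found at offsets 4, 7; take the smallest, offset 4.
next_char = character at position 7 + 2 = 9 -> 'c'

Best match: offset=4, length=2 (matching 'cb' starting at position 3)
LZ77 triple: (4, 2, 'c')


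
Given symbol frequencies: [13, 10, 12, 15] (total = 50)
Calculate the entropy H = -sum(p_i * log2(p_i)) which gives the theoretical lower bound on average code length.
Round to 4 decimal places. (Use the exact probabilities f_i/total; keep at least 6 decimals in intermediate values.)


Per-symbol terms -p_i * log2(p_i) with p_i = f_i/50:
  p = 13/50 = 0.260000: log2(p) = -1.943416, -p*log2(p) = 0.505288
  p = 10/50 = 0.200000: log2(p) = -2.321928, -p*log2(p) = 0.464386
  p = 12/50 = 0.240000: log2(p) = -2.058894, -p*log2(p) = 0.494134
  p = 15/50 = 0.300000: log2(p) = -1.736966, -p*log2(p) = 0.521090
H = 0.505288 + 0.464386 + 0.494134 + 0.521090 = 1.984898

H = 1.9849 bits/symbol


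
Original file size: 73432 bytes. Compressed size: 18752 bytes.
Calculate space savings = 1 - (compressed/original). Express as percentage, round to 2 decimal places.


ratio = compressed/original = 18752/73432 = 0.255366
savings = 1 - ratio = 1 - 0.255366 = 0.744634
as a percentage: 0.744634 * 100 = 74.46%

Space savings = 1 - 18752/73432 = 74.46%


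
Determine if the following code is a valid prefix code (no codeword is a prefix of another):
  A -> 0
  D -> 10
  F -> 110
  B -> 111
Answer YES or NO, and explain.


Checking each pair (does one codeword prefix another?):
  A='0' vs D='10': no prefix
  A='0' vs F='110': no prefix
  A='0' vs B='111': no prefix
  D='10' vs A='0': no prefix
  D='10' vs F='110': no prefix
  D='10' vs B='111': no prefix
  F='110' vs A='0': no prefix
  F='110' vs D='10': no prefix
  F='110' vs B='111': no prefix
  B='111' vs A='0': no prefix
  B='111' vs D='10': no prefix
  B='111' vs F='110': no prefix
No violation found over all pairs.

YES -- this is a valid prefix code. No codeword is a prefix of any other codeword.


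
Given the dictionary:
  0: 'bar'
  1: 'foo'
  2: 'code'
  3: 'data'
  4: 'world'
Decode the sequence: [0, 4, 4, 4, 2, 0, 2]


Look up each index in the dictionary:
  0 -> 'bar'
  4 -> 'world'
  4 -> 'world'
  4 -> 'world'
  2 -> 'code'
  0 -> 'bar'
  2 -> 'code'

Decoded: "bar world world world code bar code"


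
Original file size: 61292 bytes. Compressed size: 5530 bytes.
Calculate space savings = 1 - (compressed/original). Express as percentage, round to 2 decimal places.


ratio = compressed/original = 5530/61292 = 0.090224
savings = 1 - ratio = 1 - 0.090224 = 0.909776
as a percentage: 0.909776 * 100 = 90.98%

Space savings = 1 - 5530/61292 = 90.98%


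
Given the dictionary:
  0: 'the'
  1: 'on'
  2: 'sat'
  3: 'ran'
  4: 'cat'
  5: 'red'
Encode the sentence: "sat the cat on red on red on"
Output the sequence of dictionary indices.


Look up each word in the dictionary:
  'sat' -> 2
  'the' -> 0
  'cat' -> 4
  'on' -> 1
  'red' -> 5
  'on' -> 1
  'red' -> 5
  'on' -> 1

Encoded: [2, 0, 4, 1, 5, 1, 5, 1]


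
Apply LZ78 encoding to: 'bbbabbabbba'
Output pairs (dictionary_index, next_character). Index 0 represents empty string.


LZ78 encoding steps:
Dictionary: {0: ''}
Step 1: w='' (idx 0), next='b' -> output (0, 'b'), add 'b' as idx 1
Step 2: w='b' (idx 1), next='b' -> output (1, 'b'), add 'bb' as idx 2
Step 3: w='' (idx 0), next='a' -> output (0, 'a'), add 'a' as idx 3
Step 4: w='bb' (idx 2), next='a' -> output (2, 'a'), add 'bba' as idx 4
Step 5: w='bb' (idx 2), next='b' -> output (2, 'b'), add 'bbb' as idx 5
Step 6: w='a' (idx 3), end of input -> output (3, '')


Encoded: [(0, 'b'), (1, 'b'), (0, 'a'), (2, 'a'), (2, 'b'), (3, '')]


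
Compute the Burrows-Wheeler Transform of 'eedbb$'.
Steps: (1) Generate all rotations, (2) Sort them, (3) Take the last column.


Rotations (sorted):
  0: $eedbb -> last char: b
  1: b$eedb -> last char: b
  2: bb$eed -> last char: d
  3: dbb$ee -> last char: e
  4: edbb$e -> last char: e
  5: eedbb$ -> last char: $


BWT = bbdee$


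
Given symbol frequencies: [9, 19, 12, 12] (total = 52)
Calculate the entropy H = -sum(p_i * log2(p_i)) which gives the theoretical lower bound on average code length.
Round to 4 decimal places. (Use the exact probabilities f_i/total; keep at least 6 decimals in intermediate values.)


Per-symbol terms -p_i * log2(p_i) with p_i = f_i/52:
  p = 9/52 = 0.173077: log2(p) = -2.530515, -p*log2(p) = 0.437974
  p = 19/52 = 0.365385: log2(p) = -1.452512, -p*log2(p) = 0.530726
  p = 12/52 = 0.230769: log2(p) = -2.115477, -p*log2(p) = 0.488187
  p = 12/52 = 0.230769: log2(p) = -2.115477, -p*log2(p) = 0.488187
H = 0.437974 + 0.530726 + 0.488187 + 0.488187 = 1.945074

H = 1.9451 bits/symbol


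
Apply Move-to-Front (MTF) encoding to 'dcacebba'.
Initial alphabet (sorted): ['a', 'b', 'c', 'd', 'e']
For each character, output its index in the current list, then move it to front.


MTF encoding:
'd': index 3 in ['a', 'b', 'c', 'd', 'e'] -> ['d', 'a', 'b', 'c', 'e']
'c': index 3 in ['d', 'a', 'b', 'c', 'e'] -> ['c', 'd', 'a', 'b', 'e']
'a': index 2 in ['c', 'd', 'a', 'b', 'e'] -> ['a', 'c', 'd', 'b', 'e']
'c': index 1 in ['a', 'c', 'd', 'b', 'e'] -> ['c', 'a', 'd', 'b', 'e']
'e': index 4 in ['c', 'a', 'd', 'b', 'e'] -> ['e', 'c', 'a', 'd', 'b']
'b': index 4 in ['e', 'c', 'a', 'd', 'b'] -> ['b', 'e', 'c', 'a', 'd']
'b': index 0 in ['b', 'e', 'c', 'a', 'd'] -> ['b', 'e', 'c', 'a', 'd']
'a': index 3 in ['b', 'e', 'c', 'a', 'd'] -> ['a', 'b', 'e', 'c', 'd']


Output: [3, 3, 2, 1, 4, 4, 0, 3]


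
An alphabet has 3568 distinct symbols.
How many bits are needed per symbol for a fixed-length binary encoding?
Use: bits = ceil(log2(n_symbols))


log2(3568) = 11.8009
Bracket: 2^11 = 2048 < 3568 <= 2^12 = 4096
So ceil(log2(3568)) = 12

bits = ceil(log2(3568)) = ceil(11.8009) = 12 bits


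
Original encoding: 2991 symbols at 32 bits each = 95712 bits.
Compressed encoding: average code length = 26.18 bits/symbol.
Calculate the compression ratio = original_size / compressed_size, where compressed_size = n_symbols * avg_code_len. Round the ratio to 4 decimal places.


original_size = n_symbols * orig_bits = 2991 * 32 = 95712 bits
compressed_size = n_symbols * avg_code_len = 2991 * 26.18 = 78304.38 bits
ratio = original_size / compressed_size = 95712 / 78304.38 = 1.2223

Compression ratio = 1.2223


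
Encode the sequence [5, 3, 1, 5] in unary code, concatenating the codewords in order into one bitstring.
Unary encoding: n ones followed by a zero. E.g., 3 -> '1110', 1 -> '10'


Encode each number as n ones followed by a terminating 0:
  5 -> 111110 (6 bits)
  3 -> 1110 (4 bits)
  1 -> 10 (2 bits)
  5 -> 111110 (6 bits)
Total length = 6 + 4 + 2 + 6 = 18 bits.

Unary([5, 3, 1, 5]) = 111110111010111110 (18 bits)


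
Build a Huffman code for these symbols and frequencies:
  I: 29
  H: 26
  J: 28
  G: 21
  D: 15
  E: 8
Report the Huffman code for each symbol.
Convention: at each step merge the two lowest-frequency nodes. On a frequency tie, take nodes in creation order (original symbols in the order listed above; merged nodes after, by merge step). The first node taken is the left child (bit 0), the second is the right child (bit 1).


Huffman tree construction:
Step 1: Merge E(8) + D(15) = 23
Step 2: Merge G(21) + (E+D)(23) = 44
Step 3: Merge H(26) + J(28) = 54
Step 4: Merge I(29) + (G+(E+D))(44) = 73
Step 5: Merge (H+J)(54) + (I+(G+(E+D)))(73) = 127
Read each symbol's code off the tree from the root (left child = 0, right child = 1).

Codes:
  I: 10 (length 2)
  H: 00 (length 2)
  J: 01 (length 2)
  G: 110 (length 3)
  D: 1111 (length 4)
  E: 1110 (length 4)
Average code length: 321/127 = 2.5276 bits/symbol


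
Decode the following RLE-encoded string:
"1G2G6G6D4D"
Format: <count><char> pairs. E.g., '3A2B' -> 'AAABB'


Expanding each <count><char> pair:
  1G -> 'G'
  2G -> 'GG'
  6G -> 'GGGGGG'
  6D -> 'DDDDDD'
  4D -> 'DDDD'

Decoded = GGGGGGGGGDDDDDDDDDD


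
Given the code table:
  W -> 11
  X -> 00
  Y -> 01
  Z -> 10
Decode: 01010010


Decoding:
01 -> Y
01 -> Y
00 -> X
10 -> Z


Result: YYXZ


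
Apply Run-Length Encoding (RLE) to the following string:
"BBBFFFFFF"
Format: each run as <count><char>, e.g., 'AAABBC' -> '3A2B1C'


Scanning runs left to right:
  i=0: run of 'B' x 3 -> '3B'
  i=3: run of 'F' x 6 -> '6F'

RLE = 3B6F


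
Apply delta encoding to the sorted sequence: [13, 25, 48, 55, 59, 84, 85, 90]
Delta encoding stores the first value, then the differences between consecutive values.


First value: 13
Deltas:
  25 - 13 = 12
  48 - 25 = 23
  55 - 48 = 7
  59 - 55 = 4
  84 - 59 = 25
  85 - 84 = 1
  90 - 85 = 5


Delta encoded: [13, 12, 23, 7, 4, 25, 1, 5]


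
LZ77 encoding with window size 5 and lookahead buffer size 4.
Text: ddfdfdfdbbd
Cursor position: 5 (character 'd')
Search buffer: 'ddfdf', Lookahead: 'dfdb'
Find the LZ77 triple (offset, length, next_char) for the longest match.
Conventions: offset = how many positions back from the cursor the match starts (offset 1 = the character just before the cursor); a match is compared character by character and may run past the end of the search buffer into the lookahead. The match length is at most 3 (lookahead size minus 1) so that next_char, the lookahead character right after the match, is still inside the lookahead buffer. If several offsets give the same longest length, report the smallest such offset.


Try each offset into the search buffer:
  offset=1 (pos 4, char 'f'): match length 0
  offset=2 (pos 3, char 'd'): match length 3
  offset=3 (pos 2, char 'f'): match length 0
  offset=4 (pos 1, char 'd'): match length 3
  offset=5 (pos 0, char 'd'): match length 1
Longest match has length 3, found at offsets 2, 4; take the smallest, offset 2.
next_char = character at position 5 + 3 = 8 -> 'b'

Best match: offset=2, length=3 (matching 'dfd' starting at position 3)
LZ77 triple: (2, 3, 'b')


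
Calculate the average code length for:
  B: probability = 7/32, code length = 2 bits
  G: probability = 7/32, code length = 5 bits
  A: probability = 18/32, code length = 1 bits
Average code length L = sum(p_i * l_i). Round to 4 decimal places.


Weighted contributions p_i * l_i:
  B: (7/32) * 2 = 14/32
  G: (7/32) * 5 = 35/32
  A: (18/32) * 1 = 18/32
Sum = (14 + 35 + 18)/32 = 67/32

L = 67/32 = 2.0938 bits/symbol


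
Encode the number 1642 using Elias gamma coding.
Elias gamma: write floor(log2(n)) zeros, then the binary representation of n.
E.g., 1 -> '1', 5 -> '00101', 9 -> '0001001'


num_bits = floor(log2(1642)) + 1 = 11
leading_zeros = num_bits - 1 = 10
binary(1642) = 11001101010

Elias gamma(1642) = '0000000000' + '11001101010' = 000000000011001101010 (21 bits)


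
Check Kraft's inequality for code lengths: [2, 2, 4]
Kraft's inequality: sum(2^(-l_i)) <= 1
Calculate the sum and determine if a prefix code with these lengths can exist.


Sum = 2^(-2) + 2^(-2) + 2^(-4)
    = 0.25 + 0.25 + 0.0625
    = 9/16 = 0.5625
Since 0.5625 <= 1, Kraft's inequality IS satisfied.
A prefix code with these lengths CAN exist.

Kraft sum = 0.5625. Satisfied.


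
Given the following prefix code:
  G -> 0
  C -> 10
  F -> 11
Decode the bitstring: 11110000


Decoding step by step:
Bits 11 -> F
Bits 11 -> F
Bits 0 -> G
Bits 0 -> G
Bits 0 -> G
Bits 0 -> G


Decoded message: FFGGGG


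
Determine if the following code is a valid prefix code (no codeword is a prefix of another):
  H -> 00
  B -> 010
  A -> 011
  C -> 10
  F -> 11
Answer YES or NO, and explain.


Checking each pair (does one codeword prefix another?):
  H='00' vs B='010': no prefix
  H='00' vs A='011': no prefix
  H='00' vs C='10': no prefix
  H='00' vs F='11': no prefix
  B='010' vs H='00': no prefix
  B='010' vs A='011': no prefix
  B='010' vs C='10': no prefix
  B='010' vs F='11': no prefix
  A='011' vs H='00': no prefix
  A='011' vs B='010': no prefix
  A='011' vs C='10': no prefix
  A='011' vs F='11': no prefix
  C='10' vs H='00': no prefix
  C='10' vs B='010': no prefix
  C='10' vs A='011': no prefix
  C='10' vs F='11': no prefix
  F='11' vs H='00': no prefix
  F='11' vs B='010': no prefix
  F='11' vs A='011': no prefix
  F='11' vs C='10': no prefix
No violation found over all pairs.

YES -- this is a valid prefix code. No codeword is a prefix of any other codeword.


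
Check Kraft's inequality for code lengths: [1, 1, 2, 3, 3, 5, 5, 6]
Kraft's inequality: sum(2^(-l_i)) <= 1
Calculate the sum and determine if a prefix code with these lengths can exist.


Sum = 2^(-1) + 2^(-1) + 2^(-2) + 2^(-3) + 2^(-3) + 2^(-5) + 2^(-5) + 2^(-6)
    = 0.5 + 0.5 + 0.25 + 0.125 + 0.125 + 0.03125 + 0.03125 + 0.015625
    = 101/64 = 1.578125
Since 1.578125 > 1, Kraft's inequality is NOT satisfied.
A prefix code with these lengths CANNOT exist.

Kraft sum = 1.578125. Not satisfied.


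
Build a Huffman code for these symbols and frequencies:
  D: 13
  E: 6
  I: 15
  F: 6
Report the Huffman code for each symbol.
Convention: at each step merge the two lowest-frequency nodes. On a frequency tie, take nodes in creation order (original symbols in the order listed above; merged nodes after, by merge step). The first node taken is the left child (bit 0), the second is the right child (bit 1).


Huffman tree construction:
Step 1: Merge E(6) + F(6) = 12
Step 2: Merge (E+F)(12) + D(13) = 25
Step 3: Merge I(15) + ((E+F)+D)(25) = 40
Read each symbol's code off the tree from the root (left child = 0, right child = 1).

Codes:
  D: 11 (length 2)
  E: 100 (length 3)
  I: 0 (length 1)
  F: 101 (length 3)
Average code length: 77/40 = 1.9250 bits/symbol


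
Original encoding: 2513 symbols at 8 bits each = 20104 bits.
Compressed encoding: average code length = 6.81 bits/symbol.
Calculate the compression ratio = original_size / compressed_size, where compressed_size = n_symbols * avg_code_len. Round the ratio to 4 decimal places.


original_size = n_symbols * orig_bits = 2513 * 8 = 20104 bits
compressed_size = n_symbols * avg_code_len = 2513 * 6.81 = 17113.53 bits
ratio = original_size / compressed_size = 20104 / 17113.53 = 1.1747

Compression ratio = 1.1747


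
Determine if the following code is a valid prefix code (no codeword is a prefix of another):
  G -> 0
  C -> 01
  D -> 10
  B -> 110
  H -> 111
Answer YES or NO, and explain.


Checking each pair (does one codeword prefix another?):
  G='0' vs C='01': prefix -- VIOLATION

NO -- this is NOT a valid prefix code. G (0) is a prefix of C (01).


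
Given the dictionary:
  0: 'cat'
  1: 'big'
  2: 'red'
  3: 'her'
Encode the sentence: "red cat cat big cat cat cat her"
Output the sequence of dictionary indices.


Look up each word in the dictionary:
  'red' -> 2
  'cat' -> 0
  'cat' -> 0
  'big' -> 1
  'cat' -> 0
  'cat' -> 0
  'cat' -> 0
  'her' -> 3

Encoded: [2, 0, 0, 1, 0, 0, 0, 3]


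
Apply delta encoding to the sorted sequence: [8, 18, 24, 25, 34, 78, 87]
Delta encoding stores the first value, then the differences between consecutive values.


First value: 8
Deltas:
  18 - 8 = 10
  24 - 18 = 6
  25 - 24 = 1
  34 - 25 = 9
  78 - 34 = 44
  87 - 78 = 9


Delta encoded: [8, 10, 6, 1, 9, 44, 9]


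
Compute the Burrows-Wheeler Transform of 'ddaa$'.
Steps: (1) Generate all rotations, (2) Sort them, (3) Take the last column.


Rotations (sorted):
  0: $ddaa -> last char: a
  1: a$dda -> last char: a
  2: aa$dd -> last char: d
  3: daa$d -> last char: d
  4: ddaa$ -> last char: $


BWT = aadd$


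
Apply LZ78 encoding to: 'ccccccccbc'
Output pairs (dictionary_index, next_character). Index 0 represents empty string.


LZ78 encoding steps:
Dictionary: {0: ''}
Step 1: w='' (idx 0), next='c' -> output (0, 'c'), add 'c' as idx 1
Step 2: w='c' (idx 1), next='c' -> output (1, 'c'), add 'cc' as idx 2
Step 3: w='cc' (idx 2), next='c' -> output (2, 'c'), add 'ccc' as idx 3
Step 4: w='cc' (idx 2), next='b' -> output (2, 'b'), add 'ccb' as idx 4
Step 5: w='c' (idx 1), end of input -> output (1, '')


Encoded: [(0, 'c'), (1, 'c'), (2, 'c'), (2, 'b'), (1, '')]
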